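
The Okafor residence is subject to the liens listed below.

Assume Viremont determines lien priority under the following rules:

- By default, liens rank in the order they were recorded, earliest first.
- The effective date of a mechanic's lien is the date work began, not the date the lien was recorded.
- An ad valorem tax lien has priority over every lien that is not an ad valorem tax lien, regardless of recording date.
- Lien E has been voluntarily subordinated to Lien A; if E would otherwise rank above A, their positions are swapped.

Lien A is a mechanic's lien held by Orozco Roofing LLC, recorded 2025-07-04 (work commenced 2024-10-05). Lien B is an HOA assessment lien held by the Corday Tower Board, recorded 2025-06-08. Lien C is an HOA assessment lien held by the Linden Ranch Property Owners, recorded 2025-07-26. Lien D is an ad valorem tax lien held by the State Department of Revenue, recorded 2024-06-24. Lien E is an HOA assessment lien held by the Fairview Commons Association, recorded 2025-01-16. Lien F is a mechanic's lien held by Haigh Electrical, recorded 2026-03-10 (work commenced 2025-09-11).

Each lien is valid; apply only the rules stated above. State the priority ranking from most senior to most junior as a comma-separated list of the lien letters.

D, A, E, B, C, F

First, effective dates: A's effective date is 2024-10-05, when work began; F's effective date is 2025-09-11, when work began.
As an ad valorem tax lien, D is senior to every other lien.
The other liens, earliest effective date first: A (2024-10-05), E (2025-01-16), B (2025-06-08), C (2025-07-26), F (2025-09-11).
E is already junior to A, so the subordination agreement changes nothing.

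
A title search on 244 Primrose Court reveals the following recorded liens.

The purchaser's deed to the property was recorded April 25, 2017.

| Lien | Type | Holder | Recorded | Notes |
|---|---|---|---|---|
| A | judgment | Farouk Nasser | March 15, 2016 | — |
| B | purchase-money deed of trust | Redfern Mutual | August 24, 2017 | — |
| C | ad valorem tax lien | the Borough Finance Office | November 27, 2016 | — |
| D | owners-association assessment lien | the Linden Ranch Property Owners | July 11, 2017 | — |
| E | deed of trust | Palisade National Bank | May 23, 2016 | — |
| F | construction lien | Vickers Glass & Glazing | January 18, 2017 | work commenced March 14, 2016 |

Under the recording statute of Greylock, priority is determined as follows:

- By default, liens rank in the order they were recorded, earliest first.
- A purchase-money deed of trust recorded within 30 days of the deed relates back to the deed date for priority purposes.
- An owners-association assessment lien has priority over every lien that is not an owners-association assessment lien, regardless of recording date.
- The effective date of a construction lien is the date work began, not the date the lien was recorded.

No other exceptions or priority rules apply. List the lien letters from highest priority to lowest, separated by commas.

Effective dates after the stated exceptions: B was recorded 121 days after the deed — beyond 30 days — so no relation-back applies; F relates back to March 14, 2016 (work commenced).
D is an owners-association assessment lien, so it outranks all other liens regardless of date.
Ordering the rest by effective date: F (March 14, 2016), A (March 15, 2016), E (May 23, 2016), C (November 27, 2016), B (August 24, 2017).

D, F, A, E, C, B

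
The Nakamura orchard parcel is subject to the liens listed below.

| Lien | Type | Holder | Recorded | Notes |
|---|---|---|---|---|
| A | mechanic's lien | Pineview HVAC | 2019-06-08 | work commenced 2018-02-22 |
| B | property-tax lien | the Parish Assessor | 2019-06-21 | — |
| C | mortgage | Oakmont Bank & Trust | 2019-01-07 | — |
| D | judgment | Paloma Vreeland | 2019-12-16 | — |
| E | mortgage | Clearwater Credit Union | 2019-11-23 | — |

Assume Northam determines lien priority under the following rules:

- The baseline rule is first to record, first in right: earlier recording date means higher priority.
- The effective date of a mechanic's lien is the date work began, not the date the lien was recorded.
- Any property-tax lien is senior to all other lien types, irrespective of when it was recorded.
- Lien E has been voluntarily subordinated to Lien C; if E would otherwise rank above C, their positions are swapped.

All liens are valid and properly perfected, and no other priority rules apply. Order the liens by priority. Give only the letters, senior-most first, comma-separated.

Adjusting effective dates: A's effective date is 2018-02-22, when work began.
As a property-tax lien, B is senior to every other lien.
Ordering the rest by effective date: A (2018-02-22), C (2019-01-07), E (2019-11-23), D (2019-12-16).
E already ranks below C; the subordination has no effect.

B, A, C, E, D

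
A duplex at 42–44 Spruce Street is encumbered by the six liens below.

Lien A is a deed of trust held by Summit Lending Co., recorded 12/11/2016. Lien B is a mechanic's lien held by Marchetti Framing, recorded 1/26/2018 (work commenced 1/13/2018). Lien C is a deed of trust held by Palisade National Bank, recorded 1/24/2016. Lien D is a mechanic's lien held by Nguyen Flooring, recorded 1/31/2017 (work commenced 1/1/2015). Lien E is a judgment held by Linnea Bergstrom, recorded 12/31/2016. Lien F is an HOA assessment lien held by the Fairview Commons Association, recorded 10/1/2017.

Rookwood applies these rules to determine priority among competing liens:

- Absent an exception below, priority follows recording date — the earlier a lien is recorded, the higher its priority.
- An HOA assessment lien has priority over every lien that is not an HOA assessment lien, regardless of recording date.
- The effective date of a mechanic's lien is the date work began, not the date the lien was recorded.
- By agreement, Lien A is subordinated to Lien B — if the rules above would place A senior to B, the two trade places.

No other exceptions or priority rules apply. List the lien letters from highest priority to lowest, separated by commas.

Adjusting effective dates: B is treated as recorded 1/13/2018, the work-commencement date; D is treated as recorded 1/1/2015, the work-commencement date.
F is an HOA assessment lien and takes priority over every other lien.
The other liens, earliest effective date first: D (1/1/2015), C (1/24/2016), A (12/11/2016), E (12/31/2016), B (1/13/2018).
A would otherwise be senior to B, so under the subordination agreement A and B exchange positions.

F, D, C, B, E, A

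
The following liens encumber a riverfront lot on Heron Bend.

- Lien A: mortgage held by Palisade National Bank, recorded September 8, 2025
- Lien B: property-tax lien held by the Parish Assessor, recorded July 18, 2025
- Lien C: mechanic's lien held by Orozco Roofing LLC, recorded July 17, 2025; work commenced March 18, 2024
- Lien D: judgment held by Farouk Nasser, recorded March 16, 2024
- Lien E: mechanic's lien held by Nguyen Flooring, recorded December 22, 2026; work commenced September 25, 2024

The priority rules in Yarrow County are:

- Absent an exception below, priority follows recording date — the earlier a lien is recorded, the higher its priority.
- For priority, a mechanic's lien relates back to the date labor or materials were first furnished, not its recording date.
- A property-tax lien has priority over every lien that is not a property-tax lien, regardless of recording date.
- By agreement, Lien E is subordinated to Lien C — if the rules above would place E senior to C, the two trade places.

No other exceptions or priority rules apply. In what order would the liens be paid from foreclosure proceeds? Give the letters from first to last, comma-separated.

Adjusting effective dates: C's effective date is March 18, 2024, when work began; E relates back to September 25, 2024 (work commenced).
As a property-tax lien, B is senior to every other lien.
Remaining liens by effective date: D (March 16, 2024), C (March 18, 2024), E (September 25, 2024), A (September 8, 2025).
Since E is not senior to C, the subordination leaves the order unchanged.

B, D, C, E, A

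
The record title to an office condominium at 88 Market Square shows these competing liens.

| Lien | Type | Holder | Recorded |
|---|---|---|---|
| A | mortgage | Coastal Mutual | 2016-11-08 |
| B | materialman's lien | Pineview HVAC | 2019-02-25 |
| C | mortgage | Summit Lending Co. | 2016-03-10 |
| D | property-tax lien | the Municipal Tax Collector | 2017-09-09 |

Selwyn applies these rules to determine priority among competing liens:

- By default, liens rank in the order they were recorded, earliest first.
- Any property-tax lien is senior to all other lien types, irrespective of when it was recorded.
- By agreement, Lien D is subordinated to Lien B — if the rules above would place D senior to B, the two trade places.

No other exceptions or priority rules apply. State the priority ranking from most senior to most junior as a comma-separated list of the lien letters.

D is a property-tax lien and takes priority over every other lien.
Ordering the rest by effective date: C (2016-03-10), A (2016-11-08), B (2019-02-25).
D would otherwise be senior to B, so under the subordination agreement D and B exchange positions.

B, C, A, D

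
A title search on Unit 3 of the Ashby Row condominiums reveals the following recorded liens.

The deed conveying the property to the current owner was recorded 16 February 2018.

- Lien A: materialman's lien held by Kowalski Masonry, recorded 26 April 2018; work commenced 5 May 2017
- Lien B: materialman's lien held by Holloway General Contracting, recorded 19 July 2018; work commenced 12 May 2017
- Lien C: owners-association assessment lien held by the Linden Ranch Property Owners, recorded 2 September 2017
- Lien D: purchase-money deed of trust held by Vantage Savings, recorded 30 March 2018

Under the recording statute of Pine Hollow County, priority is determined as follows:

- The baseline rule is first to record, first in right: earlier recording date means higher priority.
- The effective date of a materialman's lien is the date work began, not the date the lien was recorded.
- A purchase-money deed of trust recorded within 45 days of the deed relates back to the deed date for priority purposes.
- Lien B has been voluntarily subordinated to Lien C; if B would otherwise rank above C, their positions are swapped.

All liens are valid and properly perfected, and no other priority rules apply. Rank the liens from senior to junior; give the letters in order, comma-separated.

Effective dates after the stated exceptions: A relates back to 5 May 2017 (work commenced); B's effective date is 12 May 2017, when work began; D's effective date is the deed date, 16 February 2018.
Sorted by effective date: A (5 May 2017), B (12 May 2017), C (2 September 2017), D (16 February 2018).
B is senior to C before the subordination, so the two trade places.

A, C, B, D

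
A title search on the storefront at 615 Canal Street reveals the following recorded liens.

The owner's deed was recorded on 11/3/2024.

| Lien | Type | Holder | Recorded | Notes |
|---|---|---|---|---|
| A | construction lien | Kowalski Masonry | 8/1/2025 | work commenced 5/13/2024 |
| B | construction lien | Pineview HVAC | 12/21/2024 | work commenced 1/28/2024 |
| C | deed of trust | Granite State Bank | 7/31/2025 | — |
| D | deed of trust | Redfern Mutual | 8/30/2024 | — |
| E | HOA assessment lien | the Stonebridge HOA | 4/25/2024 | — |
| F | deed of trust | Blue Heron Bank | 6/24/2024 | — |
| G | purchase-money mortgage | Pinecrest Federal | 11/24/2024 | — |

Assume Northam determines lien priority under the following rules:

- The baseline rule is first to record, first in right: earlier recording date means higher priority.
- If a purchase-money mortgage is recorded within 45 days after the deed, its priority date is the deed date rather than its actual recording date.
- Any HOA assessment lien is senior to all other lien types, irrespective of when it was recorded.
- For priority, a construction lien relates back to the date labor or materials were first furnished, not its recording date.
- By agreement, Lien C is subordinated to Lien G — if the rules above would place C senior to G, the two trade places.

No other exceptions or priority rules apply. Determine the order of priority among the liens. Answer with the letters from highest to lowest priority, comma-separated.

E, B, A, F, D, G, C

Effective dates after the stated exceptions: A's effective date is 5/13/2024, when work began; B is treated as recorded 1/28/2024, the work-commencement date; G was recorded within the 45-day window, so its effective date is the deed date 11/3/2024.
As an HOA assessment lien, E is senior to every other lien.
Ordering the rest by effective date: B (1/28/2024), A (5/13/2024), F (6/24/2024), D (8/30/2024), G (11/3/2024), C (7/31/2025).
C is already junior to G, so the subordination agreement changes nothing.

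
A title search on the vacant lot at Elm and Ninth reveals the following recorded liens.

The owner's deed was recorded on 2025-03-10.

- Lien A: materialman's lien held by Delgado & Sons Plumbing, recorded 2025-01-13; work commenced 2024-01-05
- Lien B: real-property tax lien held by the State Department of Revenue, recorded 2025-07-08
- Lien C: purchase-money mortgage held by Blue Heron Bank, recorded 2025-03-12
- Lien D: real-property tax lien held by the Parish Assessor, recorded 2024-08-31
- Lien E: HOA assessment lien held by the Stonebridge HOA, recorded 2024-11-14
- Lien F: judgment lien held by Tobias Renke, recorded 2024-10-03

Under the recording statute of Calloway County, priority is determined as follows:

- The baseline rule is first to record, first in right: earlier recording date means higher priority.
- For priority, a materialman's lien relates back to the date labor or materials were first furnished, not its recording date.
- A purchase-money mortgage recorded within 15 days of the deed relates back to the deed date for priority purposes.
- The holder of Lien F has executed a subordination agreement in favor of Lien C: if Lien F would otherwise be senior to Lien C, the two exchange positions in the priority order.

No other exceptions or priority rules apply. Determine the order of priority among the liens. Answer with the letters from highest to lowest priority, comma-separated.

Adjusting effective dates: A relates back to 2024-01-05 (work commenced); C relates back to the deed date 2025-03-10.
By effective date, earliest first: A (2024-01-05), D (2024-08-31), F (2024-10-03), E (2024-11-14), C (2025-03-10), B (2025-07-08).
F is senior to C before the subordination, so the two trade places.

A, D, C, E, F, B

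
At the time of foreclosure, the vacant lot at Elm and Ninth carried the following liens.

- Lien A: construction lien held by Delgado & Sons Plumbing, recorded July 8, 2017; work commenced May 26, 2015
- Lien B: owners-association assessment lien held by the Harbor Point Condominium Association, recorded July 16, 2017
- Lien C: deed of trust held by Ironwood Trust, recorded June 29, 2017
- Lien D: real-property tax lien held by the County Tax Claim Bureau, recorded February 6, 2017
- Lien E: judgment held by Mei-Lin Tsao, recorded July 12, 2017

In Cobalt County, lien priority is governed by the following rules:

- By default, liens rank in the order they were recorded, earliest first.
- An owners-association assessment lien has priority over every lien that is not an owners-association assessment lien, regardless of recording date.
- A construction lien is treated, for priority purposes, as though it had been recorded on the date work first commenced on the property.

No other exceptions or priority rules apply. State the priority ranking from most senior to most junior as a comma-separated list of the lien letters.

B, A, D, C, E

Effective dates: A's effective date is May 26, 2015, when work began.
B, as an owners-association assessment lien, has superpriority and ranks first.
Remaining liens by effective date: A (May 26, 2015), D (February 6, 2017), C (June 29, 2017), E (July 12, 2017).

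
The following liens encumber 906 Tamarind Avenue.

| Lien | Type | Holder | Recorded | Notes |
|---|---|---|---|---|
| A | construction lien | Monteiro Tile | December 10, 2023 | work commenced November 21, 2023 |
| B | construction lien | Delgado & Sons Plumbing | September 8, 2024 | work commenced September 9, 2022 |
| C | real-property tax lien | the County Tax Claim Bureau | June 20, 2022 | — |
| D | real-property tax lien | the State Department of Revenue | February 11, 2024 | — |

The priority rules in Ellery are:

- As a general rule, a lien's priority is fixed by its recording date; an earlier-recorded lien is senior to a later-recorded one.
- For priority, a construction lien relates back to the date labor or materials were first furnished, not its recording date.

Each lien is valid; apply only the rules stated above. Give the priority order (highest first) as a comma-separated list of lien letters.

C, B, A, D

First, effective dates: A is treated as recorded November 21, 2023, the work-commencement date; B relates back to September 9, 2022 (work commenced).
By effective date, earliest first: C (June 20, 2022), B (September 9, 2022), A (November 21, 2023), D (February 11, 2024).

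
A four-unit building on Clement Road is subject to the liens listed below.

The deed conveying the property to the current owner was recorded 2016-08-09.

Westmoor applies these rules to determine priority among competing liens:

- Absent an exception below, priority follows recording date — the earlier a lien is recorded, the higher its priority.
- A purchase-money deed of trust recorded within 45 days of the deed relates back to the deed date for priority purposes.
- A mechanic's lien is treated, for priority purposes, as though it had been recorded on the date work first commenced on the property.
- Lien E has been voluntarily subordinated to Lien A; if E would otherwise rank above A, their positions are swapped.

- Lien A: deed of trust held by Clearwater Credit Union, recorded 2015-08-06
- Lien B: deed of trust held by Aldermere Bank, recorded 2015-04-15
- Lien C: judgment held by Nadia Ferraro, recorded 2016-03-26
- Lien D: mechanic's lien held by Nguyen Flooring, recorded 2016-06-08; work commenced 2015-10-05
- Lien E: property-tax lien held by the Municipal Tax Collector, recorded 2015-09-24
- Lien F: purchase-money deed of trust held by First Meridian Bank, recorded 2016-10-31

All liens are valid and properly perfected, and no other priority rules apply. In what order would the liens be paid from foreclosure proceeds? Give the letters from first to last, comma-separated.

First, effective dates: D's effective date is 2015-10-05, when work began; F missed the 45-day window (83 days after the deed), so its recording date stands.
By effective date: B (2015-04-15), A (2015-08-06), E (2015-09-24), D (2015-10-05), C (2016-03-26), F (2016-10-31).
E is already junior to A, so the subordination agreement changes nothing.

B, A, E, D, C, F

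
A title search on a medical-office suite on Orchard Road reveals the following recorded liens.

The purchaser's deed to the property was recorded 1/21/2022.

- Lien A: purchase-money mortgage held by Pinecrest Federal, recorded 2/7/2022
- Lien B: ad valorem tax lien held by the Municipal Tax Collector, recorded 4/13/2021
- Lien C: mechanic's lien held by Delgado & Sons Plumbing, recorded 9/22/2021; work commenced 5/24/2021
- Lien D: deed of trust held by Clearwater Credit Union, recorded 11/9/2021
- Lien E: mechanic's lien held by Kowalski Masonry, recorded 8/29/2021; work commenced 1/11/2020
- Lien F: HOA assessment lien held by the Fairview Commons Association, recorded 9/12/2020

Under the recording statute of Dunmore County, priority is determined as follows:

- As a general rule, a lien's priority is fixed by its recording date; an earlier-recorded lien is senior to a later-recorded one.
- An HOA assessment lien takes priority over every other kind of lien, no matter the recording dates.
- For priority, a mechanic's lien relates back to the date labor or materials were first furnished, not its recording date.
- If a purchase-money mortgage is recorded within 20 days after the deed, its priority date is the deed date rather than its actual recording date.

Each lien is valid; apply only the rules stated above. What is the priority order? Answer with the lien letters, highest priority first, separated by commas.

F, E, B, C, D, A

Effective dates: A's effective date is the deed date, 1/21/2022; C is treated as recorded 5/24/2021, the work-commencement date; E relates back to 1/11/2020 (work commenced).
F is an HOA assessment lien and takes priority over every other lien.
The other liens, earliest effective date first: E (1/11/2020), B (4/13/2021), C (5/24/2021), D (11/9/2021), A (1/21/2022).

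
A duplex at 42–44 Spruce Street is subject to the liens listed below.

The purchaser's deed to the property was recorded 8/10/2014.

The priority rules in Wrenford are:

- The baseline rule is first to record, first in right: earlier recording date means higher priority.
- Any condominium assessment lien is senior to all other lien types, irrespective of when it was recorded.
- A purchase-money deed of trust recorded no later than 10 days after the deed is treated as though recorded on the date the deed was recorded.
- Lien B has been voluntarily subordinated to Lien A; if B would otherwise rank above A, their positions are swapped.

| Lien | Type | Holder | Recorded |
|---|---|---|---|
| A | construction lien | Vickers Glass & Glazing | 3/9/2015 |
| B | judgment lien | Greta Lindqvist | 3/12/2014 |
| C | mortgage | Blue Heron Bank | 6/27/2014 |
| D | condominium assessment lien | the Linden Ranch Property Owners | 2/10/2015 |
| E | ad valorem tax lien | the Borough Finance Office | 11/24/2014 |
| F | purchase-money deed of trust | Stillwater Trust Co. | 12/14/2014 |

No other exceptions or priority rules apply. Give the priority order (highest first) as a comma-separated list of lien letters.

First, effective dates: F missed the 10-day window (126 days after the deed), so its recording date stands.
As a condominium assessment lien, D is senior to every other lien.
Ordering the rest by effective date: B (3/12/2014), C (6/27/2014), E (11/24/2014), F (12/14/2014), A (3/9/2015).
B is senior to A before the subordination, so the two trade places.

D, A, C, E, F, B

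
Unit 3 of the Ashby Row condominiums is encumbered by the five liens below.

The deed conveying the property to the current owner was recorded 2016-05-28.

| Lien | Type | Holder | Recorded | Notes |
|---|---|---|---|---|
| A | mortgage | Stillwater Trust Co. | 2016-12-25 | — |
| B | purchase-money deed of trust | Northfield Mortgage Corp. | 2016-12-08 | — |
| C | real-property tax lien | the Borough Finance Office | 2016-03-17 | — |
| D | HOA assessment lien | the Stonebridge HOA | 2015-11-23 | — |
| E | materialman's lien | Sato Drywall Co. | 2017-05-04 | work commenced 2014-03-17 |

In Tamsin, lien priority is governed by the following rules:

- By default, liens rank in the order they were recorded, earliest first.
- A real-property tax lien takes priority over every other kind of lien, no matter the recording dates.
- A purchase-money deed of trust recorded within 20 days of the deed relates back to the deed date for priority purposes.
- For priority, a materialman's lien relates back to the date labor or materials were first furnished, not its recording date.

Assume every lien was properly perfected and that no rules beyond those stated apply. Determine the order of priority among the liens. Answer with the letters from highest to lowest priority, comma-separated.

Effective dates after the stated exceptions: B missed the 20-day window (194 days after the deed), so its recording date stands; E relates back to 2014-03-17 (work commenced).
C, as a real-property tax lien, has superpriority and ranks first.
Ordering the rest by effective date: E (2014-03-17), D (2015-11-23), B (2016-12-08), A (2016-12-25).

C, E, D, B, A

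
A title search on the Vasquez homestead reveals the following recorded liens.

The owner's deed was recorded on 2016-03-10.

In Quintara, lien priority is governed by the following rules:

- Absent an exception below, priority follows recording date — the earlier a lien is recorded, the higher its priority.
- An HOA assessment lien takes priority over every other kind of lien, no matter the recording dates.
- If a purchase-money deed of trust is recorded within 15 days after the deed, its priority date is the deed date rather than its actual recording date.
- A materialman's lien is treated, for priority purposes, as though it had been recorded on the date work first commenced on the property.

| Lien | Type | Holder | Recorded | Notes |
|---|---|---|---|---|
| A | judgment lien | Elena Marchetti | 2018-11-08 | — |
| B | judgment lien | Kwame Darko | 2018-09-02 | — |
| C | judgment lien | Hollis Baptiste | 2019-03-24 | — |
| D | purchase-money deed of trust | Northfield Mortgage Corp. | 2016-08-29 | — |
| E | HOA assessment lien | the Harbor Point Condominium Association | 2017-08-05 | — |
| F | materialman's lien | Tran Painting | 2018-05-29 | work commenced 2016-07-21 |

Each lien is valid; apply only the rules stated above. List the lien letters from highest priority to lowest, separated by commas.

Effective dates after the stated exceptions: D was recorded 172 days after the deed — beyond 15 days — so no relation-back applies; F relates back to 2016-07-21 (work commenced).
As an HOA assessment lien, E is senior to every other lien.
Ordering the rest by effective date: F (2016-07-21), D (2016-08-29), B (2018-09-02), A (2018-11-08), C (2019-03-24).

E, F, D, B, A, C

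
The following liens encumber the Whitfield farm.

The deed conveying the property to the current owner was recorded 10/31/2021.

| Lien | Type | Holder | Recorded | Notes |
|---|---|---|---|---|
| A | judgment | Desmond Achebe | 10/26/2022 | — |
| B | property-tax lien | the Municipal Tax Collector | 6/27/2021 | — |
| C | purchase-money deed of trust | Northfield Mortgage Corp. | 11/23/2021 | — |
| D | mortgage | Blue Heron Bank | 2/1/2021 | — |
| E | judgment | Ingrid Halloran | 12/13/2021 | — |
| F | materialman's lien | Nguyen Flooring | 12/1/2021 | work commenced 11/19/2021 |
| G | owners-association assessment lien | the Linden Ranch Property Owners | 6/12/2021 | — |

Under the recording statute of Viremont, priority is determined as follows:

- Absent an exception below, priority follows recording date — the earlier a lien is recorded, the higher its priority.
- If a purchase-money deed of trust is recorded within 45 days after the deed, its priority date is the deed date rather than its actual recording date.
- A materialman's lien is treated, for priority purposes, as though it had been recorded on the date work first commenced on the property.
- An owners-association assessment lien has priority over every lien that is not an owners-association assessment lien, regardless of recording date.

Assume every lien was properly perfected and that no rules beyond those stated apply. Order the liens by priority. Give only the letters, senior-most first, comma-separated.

First, effective dates: C relates back to the deed date 10/31/2021; F is treated as recorded 11/19/2021, the work-commencement date.
G is an owners-association assessment lien and takes priority over every other lien.
The other liens, earliest effective date first: D (2/1/2021), B (6/27/2021), C (10/31/2021), F (11/19/2021), E (12/13/2021), A (10/26/2022).

G, D, B, C, F, E, A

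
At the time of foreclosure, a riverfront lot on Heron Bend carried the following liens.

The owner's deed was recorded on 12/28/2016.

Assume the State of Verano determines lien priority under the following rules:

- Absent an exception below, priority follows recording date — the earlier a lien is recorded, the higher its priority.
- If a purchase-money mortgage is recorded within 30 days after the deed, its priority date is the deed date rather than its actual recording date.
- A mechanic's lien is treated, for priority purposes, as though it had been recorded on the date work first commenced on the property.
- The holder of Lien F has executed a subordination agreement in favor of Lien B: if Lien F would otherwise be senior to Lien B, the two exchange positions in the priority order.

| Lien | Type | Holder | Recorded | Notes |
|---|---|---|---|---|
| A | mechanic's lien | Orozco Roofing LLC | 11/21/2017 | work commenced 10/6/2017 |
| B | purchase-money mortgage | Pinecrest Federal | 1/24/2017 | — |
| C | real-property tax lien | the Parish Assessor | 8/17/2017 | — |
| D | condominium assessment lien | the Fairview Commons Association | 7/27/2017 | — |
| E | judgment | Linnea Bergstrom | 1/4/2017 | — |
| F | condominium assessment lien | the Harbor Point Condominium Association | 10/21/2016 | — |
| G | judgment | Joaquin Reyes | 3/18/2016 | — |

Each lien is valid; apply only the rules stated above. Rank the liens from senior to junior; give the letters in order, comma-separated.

First, effective dates: A relates back to 10/6/2017 (work commenced); B's effective date is the deed date, 12/28/2016.
By effective date, earliest first: G (3/18/2016), F (10/21/2016), B (12/28/2016), E (1/4/2017), D (7/27/2017), C (8/17/2017), A (10/6/2017).
The subordination applies — F was senior to B — so F and B swap.

G, B, F, E, D, C, A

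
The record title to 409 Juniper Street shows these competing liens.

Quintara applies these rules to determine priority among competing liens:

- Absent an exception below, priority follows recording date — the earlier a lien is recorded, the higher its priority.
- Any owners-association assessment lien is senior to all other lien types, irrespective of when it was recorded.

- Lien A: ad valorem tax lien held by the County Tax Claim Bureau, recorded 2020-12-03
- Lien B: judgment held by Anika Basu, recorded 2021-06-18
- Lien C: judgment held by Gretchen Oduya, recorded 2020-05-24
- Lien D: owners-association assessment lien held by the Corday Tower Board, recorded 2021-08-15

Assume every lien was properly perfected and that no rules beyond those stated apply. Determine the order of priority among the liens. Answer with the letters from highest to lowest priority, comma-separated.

D is an owners-association assessment lien, so it outranks all other liens regardless of date.
Ordering the rest by effective date: C (2020-05-24), A (2020-12-03), B (2021-06-18).

D, C, A, B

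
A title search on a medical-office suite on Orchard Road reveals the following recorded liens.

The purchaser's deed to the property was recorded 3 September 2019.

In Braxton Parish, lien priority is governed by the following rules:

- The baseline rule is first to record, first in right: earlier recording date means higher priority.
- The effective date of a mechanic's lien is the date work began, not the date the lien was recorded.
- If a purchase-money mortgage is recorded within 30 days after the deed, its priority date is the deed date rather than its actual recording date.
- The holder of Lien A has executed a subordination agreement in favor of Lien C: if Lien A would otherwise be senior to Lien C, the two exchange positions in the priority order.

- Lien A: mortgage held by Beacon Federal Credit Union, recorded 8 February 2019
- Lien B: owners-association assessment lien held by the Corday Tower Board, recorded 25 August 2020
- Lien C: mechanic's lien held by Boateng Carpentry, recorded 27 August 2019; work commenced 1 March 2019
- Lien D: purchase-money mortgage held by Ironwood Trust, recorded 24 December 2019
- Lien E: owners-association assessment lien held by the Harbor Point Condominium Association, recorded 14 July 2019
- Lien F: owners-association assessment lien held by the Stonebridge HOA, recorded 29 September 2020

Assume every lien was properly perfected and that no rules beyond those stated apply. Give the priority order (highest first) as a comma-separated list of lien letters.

Effective dates: C's effective date is 1 March 2019, when work began; D was recorded 112 days after the deed — beyond 30 days — so no relation-back applies.
Ordering by effective date: A (8 February 2019), C (1 March 2019), E (14 July 2019), D (24 December 2019), B (25 August 2020), F (29 September 2020).
The subordination applies — A was senior to C — so A and C swap.

C, A, E, D, B, F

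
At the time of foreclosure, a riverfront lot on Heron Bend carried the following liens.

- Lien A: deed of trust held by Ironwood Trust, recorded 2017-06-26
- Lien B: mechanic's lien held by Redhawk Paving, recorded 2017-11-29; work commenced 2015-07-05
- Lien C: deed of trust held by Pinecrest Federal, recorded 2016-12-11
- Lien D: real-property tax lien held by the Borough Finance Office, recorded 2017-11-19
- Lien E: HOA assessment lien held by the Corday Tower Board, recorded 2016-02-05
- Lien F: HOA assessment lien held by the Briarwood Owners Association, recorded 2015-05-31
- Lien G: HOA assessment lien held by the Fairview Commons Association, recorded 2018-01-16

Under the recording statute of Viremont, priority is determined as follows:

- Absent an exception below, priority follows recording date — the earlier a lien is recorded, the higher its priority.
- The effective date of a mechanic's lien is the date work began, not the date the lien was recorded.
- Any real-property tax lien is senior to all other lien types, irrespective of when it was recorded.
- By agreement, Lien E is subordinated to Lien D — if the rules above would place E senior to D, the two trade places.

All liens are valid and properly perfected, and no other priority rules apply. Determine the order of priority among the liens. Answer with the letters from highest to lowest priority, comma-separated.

Adjusting effective dates: B is treated as recorded 2015-07-05, the work-commencement date.
D is a real-property tax lien, so it outranks all other liens regardless of date.
Remaining liens by effective date: F (2015-05-31), B (2015-07-05), E (2016-02-05), C (2016-12-11), A (2017-06-26), G (2018-01-16).
Since E is not senior to D, the subordination leaves the order unchanged.

D, F, B, E, C, A, G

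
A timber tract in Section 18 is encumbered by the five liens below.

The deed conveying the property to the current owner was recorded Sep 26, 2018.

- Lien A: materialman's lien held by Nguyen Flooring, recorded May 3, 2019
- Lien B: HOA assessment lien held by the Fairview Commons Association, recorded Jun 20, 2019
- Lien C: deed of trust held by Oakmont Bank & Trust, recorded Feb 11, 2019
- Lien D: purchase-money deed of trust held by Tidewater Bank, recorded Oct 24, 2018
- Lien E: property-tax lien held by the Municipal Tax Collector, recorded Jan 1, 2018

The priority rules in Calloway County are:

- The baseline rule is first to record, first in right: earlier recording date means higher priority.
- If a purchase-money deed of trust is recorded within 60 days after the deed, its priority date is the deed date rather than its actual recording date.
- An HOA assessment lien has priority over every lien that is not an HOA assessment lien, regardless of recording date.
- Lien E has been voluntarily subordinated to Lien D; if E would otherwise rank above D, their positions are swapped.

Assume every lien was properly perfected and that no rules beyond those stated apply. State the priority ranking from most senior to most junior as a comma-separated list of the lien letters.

Effective dates: D was recorded within the 60-day window, so its effective date is the deed date Sep 26, 2018.
B is an HOA assessment lien, so it outranks all other liens regardless of date.
Among the remaining liens, by effective date: E (Jan 1, 2018), D (Sep 26, 2018), C (Feb 11, 2019), A (May 3, 2019).
E would otherwise be senior to D, so under the subordination agreement E and D exchange positions.

B, D, E, C, A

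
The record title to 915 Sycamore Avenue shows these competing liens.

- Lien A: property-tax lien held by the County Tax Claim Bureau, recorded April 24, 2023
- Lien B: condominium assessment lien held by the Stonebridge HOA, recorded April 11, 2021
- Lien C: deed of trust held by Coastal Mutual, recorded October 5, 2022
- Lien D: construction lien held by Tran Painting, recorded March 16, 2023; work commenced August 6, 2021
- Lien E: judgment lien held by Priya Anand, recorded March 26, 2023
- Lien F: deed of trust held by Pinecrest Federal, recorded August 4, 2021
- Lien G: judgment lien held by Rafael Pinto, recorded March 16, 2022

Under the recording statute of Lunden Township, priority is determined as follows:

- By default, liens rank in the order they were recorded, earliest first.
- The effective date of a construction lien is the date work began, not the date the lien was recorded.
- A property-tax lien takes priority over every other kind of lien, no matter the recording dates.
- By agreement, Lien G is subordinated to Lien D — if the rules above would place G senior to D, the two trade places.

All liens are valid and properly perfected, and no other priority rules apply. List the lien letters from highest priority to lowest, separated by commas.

Adjusting effective dates: D is treated as recorded August 6, 2021, the work-commencement date.
As a property-tax lien, A is senior to every other lien.
Ordering the rest by effective date: B (April 11, 2021), F (August 4, 2021), D (August 6, 2021), G (March 16, 2022), C (October 5, 2022), E (March 26, 2023).
G already ranks below D; the subordination has no effect.

A, B, F, D, G, C, E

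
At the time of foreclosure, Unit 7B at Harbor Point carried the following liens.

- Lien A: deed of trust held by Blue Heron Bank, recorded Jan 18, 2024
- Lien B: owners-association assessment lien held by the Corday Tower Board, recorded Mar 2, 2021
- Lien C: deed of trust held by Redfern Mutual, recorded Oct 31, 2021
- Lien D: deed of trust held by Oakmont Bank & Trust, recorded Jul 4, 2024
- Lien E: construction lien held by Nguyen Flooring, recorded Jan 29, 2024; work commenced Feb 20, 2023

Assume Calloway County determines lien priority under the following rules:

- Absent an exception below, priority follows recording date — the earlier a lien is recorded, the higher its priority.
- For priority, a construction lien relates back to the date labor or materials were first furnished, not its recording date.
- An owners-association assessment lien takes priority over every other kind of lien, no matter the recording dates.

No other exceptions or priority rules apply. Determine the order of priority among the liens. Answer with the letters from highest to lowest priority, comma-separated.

Effective dates: E is treated as recorded Feb 20, 2023, the work-commencement date.
B, as an owners-association assessment lien, has superpriority and ranks first.
Among the remaining liens, by effective date: C (Oct 31, 2021), E (Feb 20, 2023), A (Jan 18, 2024), D (Jul 4, 2024).

B, C, E, A, D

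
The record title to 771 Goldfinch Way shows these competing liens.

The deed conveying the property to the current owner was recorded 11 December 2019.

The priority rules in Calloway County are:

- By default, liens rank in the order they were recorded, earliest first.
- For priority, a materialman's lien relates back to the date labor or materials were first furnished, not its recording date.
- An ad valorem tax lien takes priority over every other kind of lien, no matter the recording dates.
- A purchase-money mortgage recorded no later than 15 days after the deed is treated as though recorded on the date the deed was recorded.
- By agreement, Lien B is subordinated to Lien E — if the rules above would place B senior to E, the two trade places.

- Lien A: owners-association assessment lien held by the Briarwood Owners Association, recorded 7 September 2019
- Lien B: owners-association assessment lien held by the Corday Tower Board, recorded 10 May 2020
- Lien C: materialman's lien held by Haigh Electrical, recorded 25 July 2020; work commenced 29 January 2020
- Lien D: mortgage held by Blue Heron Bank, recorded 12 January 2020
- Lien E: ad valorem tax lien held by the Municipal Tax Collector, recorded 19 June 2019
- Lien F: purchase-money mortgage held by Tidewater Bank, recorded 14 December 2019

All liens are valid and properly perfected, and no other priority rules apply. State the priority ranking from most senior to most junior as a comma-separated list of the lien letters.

Adjusting effective dates: C's effective date is 29 January 2020, when work began; F's effective date is the deed date, 11 December 2019.
E, as an ad valorem tax lien, has superpriority and ranks first.
The other liens, earliest effective date first: A (7 September 2019), F (11 December 2019), D (12 January 2020), C (29 January 2020), B (10 May 2020).
B already ranks below E; the subordination has no effect.

E, A, F, D, C, B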